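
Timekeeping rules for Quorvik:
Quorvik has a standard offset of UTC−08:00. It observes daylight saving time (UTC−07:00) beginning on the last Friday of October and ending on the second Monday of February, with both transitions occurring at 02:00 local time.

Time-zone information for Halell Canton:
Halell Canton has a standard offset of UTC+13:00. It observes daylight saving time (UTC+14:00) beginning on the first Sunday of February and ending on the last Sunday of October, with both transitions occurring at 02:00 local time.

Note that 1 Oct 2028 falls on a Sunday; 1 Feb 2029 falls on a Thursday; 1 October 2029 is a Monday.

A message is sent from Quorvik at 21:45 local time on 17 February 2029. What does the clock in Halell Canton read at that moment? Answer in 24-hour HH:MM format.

19:45

1 October 2028 is a Sunday, so Fridays fall on 6, 13, 20, 27; the last is October 27.
1 February 2029 is a Thursday, so the first Monday is February 5 and the second is February 12.
17 February 2029 is outside the daylight-saving period (27 October 2028 – 12 February 2029), so Quorvik is on standard time, UTC−08:00.
21:45 Quorvik + 8h = 05:45 UTC (rolling into the next day, 18 February 2029).
1 February 2029 is a Thursday, so the first Sunday is February 4.
1 October 2029 is a Monday, so Sundays fall on 7, 14, 21, 28; the last is October 28.
At the standard offset (UTC+13:00), 05:45 UTC + 13h = 18:45 Halell Canton standard time.
The standard-time date in Halell Canton, 18 February 2029, lies within the daylight-saving period (4 February – 28 October), so Halell Canton is on daylight time, UTC+14:00.
05:45 UTC + 14h = 19:45 Halell Canton.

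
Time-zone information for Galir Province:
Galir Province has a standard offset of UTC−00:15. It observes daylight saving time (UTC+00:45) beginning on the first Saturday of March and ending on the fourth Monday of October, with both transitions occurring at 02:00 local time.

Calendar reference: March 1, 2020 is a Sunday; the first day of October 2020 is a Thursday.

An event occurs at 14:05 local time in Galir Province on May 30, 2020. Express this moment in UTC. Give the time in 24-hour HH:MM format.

1 March 2020 is a Sunday, so the first Saturday is March 7.
1 October 2020 is a Thursday, so the first Monday is October 5 and the fourth is October 26.
Daylight saving runs 7 March – 26 October; May 30, 2020 is inside that window, so Galir Province is at UTC+00:45.
14:05 local − 0h45m = 13:20 UTC.

13:20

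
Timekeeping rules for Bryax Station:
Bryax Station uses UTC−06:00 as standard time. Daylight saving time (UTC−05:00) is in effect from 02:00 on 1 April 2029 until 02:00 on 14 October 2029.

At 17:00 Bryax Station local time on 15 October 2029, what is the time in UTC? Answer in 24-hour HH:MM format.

23:00

Daylight saving runs 1 April – 14 October; 15 October 2029 is outside that window, so Bryax Station is on standard time at UTC−06:00.
17:00 local + 6h = 23:00 UTC.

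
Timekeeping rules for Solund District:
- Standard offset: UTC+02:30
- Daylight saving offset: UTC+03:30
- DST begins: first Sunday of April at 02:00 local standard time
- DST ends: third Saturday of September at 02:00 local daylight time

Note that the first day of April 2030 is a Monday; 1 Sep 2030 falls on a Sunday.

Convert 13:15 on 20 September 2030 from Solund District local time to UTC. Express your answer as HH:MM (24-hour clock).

09:45

1 April 2030 is a Monday, so the first Sunday is April 7.
1 September 2030 is a Sunday, so the first Saturday is September 7 and the third is September 21.
Daylight saving runs 7 April – 21 September; 20 September 2030 is inside that window, so Solund District is at UTC+03:30.
13:15 local − 3h30m = 09:45 UTC.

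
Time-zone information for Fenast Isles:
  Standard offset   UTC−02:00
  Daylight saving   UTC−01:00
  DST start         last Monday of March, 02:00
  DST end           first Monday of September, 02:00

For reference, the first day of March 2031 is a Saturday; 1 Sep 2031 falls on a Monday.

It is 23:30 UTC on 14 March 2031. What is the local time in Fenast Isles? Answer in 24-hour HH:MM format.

1 March 2031 is a Saturday, so Mondays fall on 3, 10, 17, 24, 31; the last is March 31.
1 September 2031 is a Monday, so the first Monday is September 1.
At the standard offset (UTC−02:00), 23:30 UTC − 2h = 21:30 Fenast Isles standard time.
The standard-time date in Fenast Isles, 14 March 2031, does not fall between 31 March and 1 September, so daylight saving is not in effect and Fenast Isles is at UTC−02:00.
23:30 UTC − 2h = 21:30 local.

21:30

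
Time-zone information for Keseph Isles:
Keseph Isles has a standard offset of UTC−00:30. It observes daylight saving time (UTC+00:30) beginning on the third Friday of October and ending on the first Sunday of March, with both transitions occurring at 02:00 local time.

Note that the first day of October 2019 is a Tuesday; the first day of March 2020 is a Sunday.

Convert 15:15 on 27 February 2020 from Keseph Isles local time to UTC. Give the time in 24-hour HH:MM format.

14:45

1 October 2019 is a Tuesday, so the first Friday is October 4 and the third is October 18.
1 March 2020 is a Sunday, so the first Sunday is March 1.
27 February 2020 falls between 18 October 2019 and 1 March 2020, so daylight saving is in effect and Keseph Isles is at UTC+00:30.
15:15 local − 0h30m = 14:45 UTC.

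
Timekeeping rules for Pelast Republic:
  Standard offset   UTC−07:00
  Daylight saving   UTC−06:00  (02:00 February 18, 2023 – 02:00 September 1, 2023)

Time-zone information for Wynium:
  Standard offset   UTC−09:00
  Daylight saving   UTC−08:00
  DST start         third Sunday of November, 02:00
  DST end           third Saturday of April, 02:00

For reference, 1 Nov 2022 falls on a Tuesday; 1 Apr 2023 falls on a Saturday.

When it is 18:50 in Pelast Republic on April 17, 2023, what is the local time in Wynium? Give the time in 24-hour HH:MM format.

15:50

Daylight saving runs 18 February – 1 September; April 17, 2023 is inside that window, so Pelast Republic is at UTC−06:00.
18:50 Pelast Republic + 6h = 00:50 UTC (rolling into the next day, 18 April 2023).
1 November 2022 is a Tuesday, so the first Sunday is November 6 and the third is November 20.
1 April 2023 is a Saturday, so the first Saturday is April 1 and the third is April 15.
At the standard offset (UTC−09:00), 00:50 UTC − 9h = 15:50 Wynium standard time (rolling into the previous day, 17 April 2023).
The standard-time date in Wynium, April 17, 2023, does not fall between 20 November 2022 and 15 April 2023, so daylight saving is not in effect and Wynium is at UTC−09:00.
00:50 UTC − 9h = 15:50 Wynium (rolling into the previous day, 17 April 2023).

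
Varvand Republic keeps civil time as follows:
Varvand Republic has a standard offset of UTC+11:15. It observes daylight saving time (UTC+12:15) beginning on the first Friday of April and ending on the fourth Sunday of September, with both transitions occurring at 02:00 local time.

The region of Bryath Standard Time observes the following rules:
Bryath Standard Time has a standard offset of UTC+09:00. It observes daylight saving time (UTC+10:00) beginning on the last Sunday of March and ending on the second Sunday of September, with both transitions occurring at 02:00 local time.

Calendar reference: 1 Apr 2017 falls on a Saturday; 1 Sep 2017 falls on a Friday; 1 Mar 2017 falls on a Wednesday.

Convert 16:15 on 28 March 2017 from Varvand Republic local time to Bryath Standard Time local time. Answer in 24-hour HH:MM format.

1 April 2017 is a Saturday, so the first Friday is April 7.
1 September 2017 is a Friday, so the first Sunday is September 3 and the fourth is September 24.
28 March 2017 does not fall between 7 April and 24 September, so daylight saving is not in effect and Varvand Republic is at UTC+11:15.
16:15 Varvand Republic − 11h15m = 05:00 UTC.
1 March 2017 is a Wednesday, so Sundays fall on 5, 12, 19, 26; the last is March 26.
1 September 2017 is a Friday, so the first Sunday is September 3 and the second is September 10.
At the standard offset (UTC+09:00), 05:00 UTC + 9h = 14:00 Bryath Standard Time standard time.
Daylight saving runs 26 March – 10 September; the standard-time date in Bryath Standard Time, 28 March 2017, is inside that window, so Bryath Standard Time is at UTC+10:00.
05:00 UTC + 10h = 15:00 Bryath Standard Time.

15:00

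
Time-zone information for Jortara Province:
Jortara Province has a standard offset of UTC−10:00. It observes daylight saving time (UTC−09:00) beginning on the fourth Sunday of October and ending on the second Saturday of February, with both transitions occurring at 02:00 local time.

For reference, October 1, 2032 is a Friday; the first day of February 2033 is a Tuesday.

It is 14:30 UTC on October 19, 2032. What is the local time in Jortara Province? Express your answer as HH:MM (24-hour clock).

04:30

1 October 2032 is a Friday, so the first Sunday is October 3 and the fourth is October 24.
1 February 2033 is a Tuesday, so the first Saturday is February 5 and the second is February 12.
At the standard offset (UTC−10:00), 14:30 UTC − 10h = 04:30 Jortara Province standard time.
The standard-time date in Jortara Province, October 19, 2032, is outside the daylight-saving period (24 October 2032 – 12 February 2033), so Jortara Province is on standard time, UTC−10:00.
14:30 UTC − 10h = 04:30 local.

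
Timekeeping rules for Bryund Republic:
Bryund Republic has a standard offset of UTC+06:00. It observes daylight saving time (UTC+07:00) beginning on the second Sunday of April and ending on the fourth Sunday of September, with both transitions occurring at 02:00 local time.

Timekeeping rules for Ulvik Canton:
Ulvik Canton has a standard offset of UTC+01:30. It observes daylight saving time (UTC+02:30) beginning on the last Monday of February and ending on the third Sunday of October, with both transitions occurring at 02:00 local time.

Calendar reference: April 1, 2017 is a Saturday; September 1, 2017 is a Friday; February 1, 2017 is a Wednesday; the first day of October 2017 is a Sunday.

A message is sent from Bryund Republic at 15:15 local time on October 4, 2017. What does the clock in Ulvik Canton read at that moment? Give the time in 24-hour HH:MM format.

11:45

1 April 2017 is a Saturday, so the first Sunday is April 2 and the second is April 9.
1 September 2017 is a Friday, so the first Sunday is September 3 and the fourth is September 24.
Daylight saving runs 9 April – 24 September; October 4, 2017 is outside that window, so Bryund Republic is on standard time at UTC+06:00.
15:15 Bryund Republic − 6h = 09:15 UTC.
1 February 2017 is a Wednesday, so Mondays fall on 6, 13, 20, 27; the last is February 27.
1 October 2017 is a Sunday, so the first Sunday is October 1 and the third is October 15.
At the standard offset (UTC+01:30), 09:15 UTC + 1h30m = 10:45 Ulvik Canton standard time.
Daylight saving runs 27 February – 15 October; the standard-time date in Ulvik Canton, October 4, 2017, is inside that window, so Ulvik Canton is at UTC+02:30.
09:15 UTC + 2h30m = 11:45 Ulvik Canton.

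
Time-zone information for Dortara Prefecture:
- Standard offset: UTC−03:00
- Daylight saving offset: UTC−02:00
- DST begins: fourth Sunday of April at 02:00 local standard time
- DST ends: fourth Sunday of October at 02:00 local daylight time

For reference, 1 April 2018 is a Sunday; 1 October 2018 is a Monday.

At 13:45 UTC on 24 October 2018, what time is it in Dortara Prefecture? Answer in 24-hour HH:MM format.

1 April 2018 is a Sunday, so the first Sunday is April 1 and the fourth is April 22.
1 October 2018 is a Monday, so the first Sunday is October 7 and the fourth is October 28.
At the standard offset (UTC−03:00), 13:45 UTC − 3h = 10:45 Dortara Prefecture standard time.
The standard-time date in Dortara Prefecture, 24 October 2018, lies within the daylight-saving period (22 April – 28 October), so Dortara Prefecture is on daylight time, UTC−02:00.
13:45 UTC − 2h = 11:45 local.

11:45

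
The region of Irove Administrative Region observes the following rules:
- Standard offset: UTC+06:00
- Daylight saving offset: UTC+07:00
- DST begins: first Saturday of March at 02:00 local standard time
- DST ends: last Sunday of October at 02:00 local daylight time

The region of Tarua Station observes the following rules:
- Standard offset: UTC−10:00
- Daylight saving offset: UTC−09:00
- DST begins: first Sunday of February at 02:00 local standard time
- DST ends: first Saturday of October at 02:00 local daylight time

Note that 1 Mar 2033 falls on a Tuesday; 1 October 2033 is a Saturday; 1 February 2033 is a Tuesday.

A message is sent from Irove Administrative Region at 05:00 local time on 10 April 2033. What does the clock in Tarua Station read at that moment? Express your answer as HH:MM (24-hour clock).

13:00

1 March 2033 is a Tuesday, so the first Saturday is March 5.
1 October 2033 is a Saturday, so Sundays fall on 2, 9, 16, 23, 30; the last is October 30.
10 April 2033 falls between 5 March and 30 October, so daylight saving is in effect and Irove Administrative Region is at UTC+07:00.
05:00 Irove Administrative Region − 7h = 22:00 UTC (rolling into the previous day, 9 April 2033).
1 February 2033 is a Tuesday, so the first Sunday is February 6.
1 October 2033 is a Saturday, so the first Saturday is October 1.
At the standard offset (UTC−10:00), 22:00 UTC − 10h = 12:00 Tarua Station standard time.
Daylight saving runs 6 February – 1 October; the standard-time date in Tarua Station, 9 April 2033, is inside that window, so Tarua Station is at UTC−09:00.
22:00 UTC − 9h = 13:00 Tarua Station.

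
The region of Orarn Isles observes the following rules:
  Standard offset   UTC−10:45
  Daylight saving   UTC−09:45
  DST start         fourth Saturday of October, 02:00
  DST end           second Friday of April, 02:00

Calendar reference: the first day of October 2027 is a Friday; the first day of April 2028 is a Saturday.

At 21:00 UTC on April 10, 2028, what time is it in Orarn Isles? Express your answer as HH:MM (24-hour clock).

11:15

1 October 2027 is a Friday, so the first Saturday is October 2 and the fourth is October 23.
1 April 2028 is a Saturday, so the first Friday is April 7 and the second is April 14.
At the standard offset (UTC−10:45), 21:00 UTC − 10h45m = 10:15 Orarn Isles standard time.
Daylight saving runs 23 October 2027 – 14 April 2028; the standard-time date in Orarn Isles, April 10, 2028, is inside that window, so Orarn Isles is at UTC−09:45.
21:00 UTC − 9h45m = 11:15 local.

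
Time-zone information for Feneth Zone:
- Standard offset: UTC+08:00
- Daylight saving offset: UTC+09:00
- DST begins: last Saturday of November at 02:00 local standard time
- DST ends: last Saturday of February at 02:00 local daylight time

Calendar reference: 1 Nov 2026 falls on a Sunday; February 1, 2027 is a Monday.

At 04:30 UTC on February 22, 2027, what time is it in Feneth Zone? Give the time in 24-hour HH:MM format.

1 November 2026 is a Sunday, so Saturdays fall on 7, 14, 21, 28; the last is November 28.
1 February 2027 is a Monday, so Saturdays fall on 6, 13, 20, 27; the last is February 27.
At the standard offset (UTC+08:00), 04:30 UTC + 8h = 12:30 Feneth Zone standard time.
The standard-time date in Feneth Zone, February 22, 2027, lies within the daylight-saving period (28 November 2026 – 27 February 2027), so Feneth Zone is on daylight time, UTC+09:00.
04:30 UTC + 9h = 13:30 local.

13:30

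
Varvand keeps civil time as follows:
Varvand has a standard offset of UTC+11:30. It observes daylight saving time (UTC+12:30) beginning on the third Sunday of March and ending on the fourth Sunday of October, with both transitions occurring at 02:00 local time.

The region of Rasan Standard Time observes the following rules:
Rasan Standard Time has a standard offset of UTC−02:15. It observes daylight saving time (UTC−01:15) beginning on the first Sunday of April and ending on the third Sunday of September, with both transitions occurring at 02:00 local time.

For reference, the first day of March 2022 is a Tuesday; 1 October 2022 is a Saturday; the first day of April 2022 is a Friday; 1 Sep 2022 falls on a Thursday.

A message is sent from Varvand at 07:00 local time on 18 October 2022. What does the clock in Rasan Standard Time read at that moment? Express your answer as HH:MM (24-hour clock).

1 March 2022 is a Tuesday, so the first Sunday is March 6 and the third is March 20.
1 October 2022 is a Saturday, so the first Sunday is October 2 and the fourth is October 23.
18 October 2022 falls between 20 March and 23 October, so daylight saving is in effect and Varvand is at UTC+12:30.
07:00 Varvand − 12h30m = 18:30 UTC (rolling into the previous day, 17 October 2022).
1 April 2022 is a Friday, so the first Sunday is April 3.
1 September 2022 is a Thursday, so the first Sunday is September 4 and the third is September 18.
At the standard offset (UTC−02:15), 18:30 UTC − 2h15m = 16:15 Rasan Standard Time standard time.
The standard-time date in Rasan Standard Time, 17 October 2022, is outside the daylight-saving period (3 April – 18 September), so Rasan Standard Time is on standard time, UTC−02:15.
18:30 UTC − 2h15m = 16:15 Rasan Standard Time.

16:15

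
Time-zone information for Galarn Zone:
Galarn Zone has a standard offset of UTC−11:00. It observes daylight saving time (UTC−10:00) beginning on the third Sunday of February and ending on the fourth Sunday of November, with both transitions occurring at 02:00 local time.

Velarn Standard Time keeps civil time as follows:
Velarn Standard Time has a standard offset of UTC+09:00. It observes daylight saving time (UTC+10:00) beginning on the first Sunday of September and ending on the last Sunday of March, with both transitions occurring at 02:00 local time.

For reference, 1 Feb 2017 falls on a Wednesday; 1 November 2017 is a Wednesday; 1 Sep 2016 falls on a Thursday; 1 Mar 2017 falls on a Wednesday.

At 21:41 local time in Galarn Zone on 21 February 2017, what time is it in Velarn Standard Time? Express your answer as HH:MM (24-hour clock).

1 February 2017 is a Wednesday, so the first Sunday is February 5 and the third is February 19.
1 November 2017 is a Wednesday, so the first Sunday is November 5 and the fourth is November 26.
Daylight saving runs 19 February – 26 November; 21 February 2017 is inside that window, so Galarn Zone is at UTC−10:00.
21:41 Galarn Zone + 10h = 07:41 UTC (rolling into the next day, 22 February 2017).
1 September 2016 is a Thursday, so the first Sunday is September 4.
1 March 2017 is a Wednesday, so Sundays fall on 5, 12, 19, 26; the last is March 26.
At the standard offset (UTC+09:00), 07:41 UTC + 9h = 16:41 Velarn Standard Time standard time.
Daylight saving runs 4 September 2016 – 26 March 2017; the standard-time date in Velarn Standard Time, 22 February 2017, is inside that window, so Velarn Standard Time is at UTC+10:00.
07:41 UTC + 10h = 17:41 Velarn Standard Time.

17:41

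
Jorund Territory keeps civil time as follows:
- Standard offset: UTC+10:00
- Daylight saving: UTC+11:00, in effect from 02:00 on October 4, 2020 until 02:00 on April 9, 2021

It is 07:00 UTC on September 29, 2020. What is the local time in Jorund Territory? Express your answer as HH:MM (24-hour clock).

At the standard offset (UTC+10:00), 07:00 UTC + 10h = 17:00 Jorund Territory standard time.
Daylight saving runs 4 October 2020 – 9 April 2021; the standard-time date in Jorund Territory, September 29, 2020, is outside that window, so Jorund Territory is on standard time at UTC+10:00.
07:00 UTC + 10h = 17:00 local.

17:00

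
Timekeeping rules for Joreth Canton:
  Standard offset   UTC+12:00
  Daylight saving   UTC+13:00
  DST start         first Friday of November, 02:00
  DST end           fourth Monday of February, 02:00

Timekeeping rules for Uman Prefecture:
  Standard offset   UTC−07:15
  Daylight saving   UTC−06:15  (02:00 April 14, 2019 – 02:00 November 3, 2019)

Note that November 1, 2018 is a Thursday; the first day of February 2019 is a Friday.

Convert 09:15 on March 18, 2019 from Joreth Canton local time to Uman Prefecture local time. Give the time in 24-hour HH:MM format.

1 November 2018 is a Thursday, so the first Friday is November 2.
1 February 2019 is a Friday, so the first Monday is February 4 and the fourth is February 25.
Daylight saving runs 2 November 2018 – 25 February 2019; March 18, 2019 is outside that window, so Joreth Canton is on standard time at UTC+12:00.
09:15 Joreth Canton − 12h = 21:15 UTC (rolling into the previous day, 17 March 2019).
At the standard offset (UTC−07:15), 21:15 UTC − 7h15m = 14:00 Uman Prefecture standard time.
Daylight saving runs 14 April – 3 November; the standard-time date in Uman Prefecture, March 17, 2019, is outside that window, so Uman Prefecture is on standard time at UTC−07:15.
21:15 UTC − 7h15m = 14:00 Uman Prefecture.

14:00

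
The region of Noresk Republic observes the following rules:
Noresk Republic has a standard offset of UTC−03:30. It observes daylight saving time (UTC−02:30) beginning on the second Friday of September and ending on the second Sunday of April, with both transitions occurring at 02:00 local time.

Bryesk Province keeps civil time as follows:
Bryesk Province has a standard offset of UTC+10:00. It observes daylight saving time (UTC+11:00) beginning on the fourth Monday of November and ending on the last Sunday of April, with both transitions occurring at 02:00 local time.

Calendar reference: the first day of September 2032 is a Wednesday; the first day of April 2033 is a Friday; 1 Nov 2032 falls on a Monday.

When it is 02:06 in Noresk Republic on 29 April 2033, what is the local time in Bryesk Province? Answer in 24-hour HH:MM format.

1 September 2032 is a Wednesday, so the first Friday is September 3 and the second is September 10.
1 April 2033 is a Friday, so the first Sunday is April 3 and the second is April 10.
Daylight saving runs 10 September 2032 – 10 April 2033; 29 April 2033 is outside that window, so Noresk Republic is on standard time at UTC−03:30.
02:06 Noresk Republic + 3h30m = 05:36 UTC.
1 November 2032 is a Monday, so the first Monday is November 1 and the fourth is November 22.
1 April 2033 is a Friday, so Sundays fall on 3, 10, 17, 24; the last is April 24.
At the standard offset (UTC+10:00), 05:36 UTC + 10h = 15:36 Bryesk Province standard time.
The standard-time date in Bryesk Province, 29 April 2033, is outside the daylight-saving period (22 November 2032 – 24 April 2033), so Bryesk Province is on standard time, UTC+10:00.
05:36 UTC + 10h = 15:36 Bryesk Province.

15:36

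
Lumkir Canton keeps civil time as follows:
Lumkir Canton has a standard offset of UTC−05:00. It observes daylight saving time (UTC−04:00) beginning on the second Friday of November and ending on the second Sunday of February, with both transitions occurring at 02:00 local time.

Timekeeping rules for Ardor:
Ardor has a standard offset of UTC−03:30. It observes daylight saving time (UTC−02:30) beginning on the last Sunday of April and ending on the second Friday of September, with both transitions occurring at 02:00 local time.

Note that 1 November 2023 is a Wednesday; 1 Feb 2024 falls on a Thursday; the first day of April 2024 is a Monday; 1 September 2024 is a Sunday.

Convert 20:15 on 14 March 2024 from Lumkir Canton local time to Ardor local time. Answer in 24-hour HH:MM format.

1 November 2023 is a Wednesday, so the first Friday is November 3 and the second is November 10.
1 February 2024 is a Thursday, so the first Sunday is February 4 and the second is February 11.
14 March 2024 does not fall between 10 November 2023 and 11 February 2024, so daylight saving is not in effect and Lumkir Canton is at UTC−05:00.
20:15 Lumkir Canton + 5h = 01:15 UTC (rolling into the next day, 15 March 2024).
1 April 2024 is a Monday, so Sundays fall on 7, 14, 21, 28; the last is April 28.
1 September 2024 is a Sunday, so the first Friday is September 6 and the second is September 13.
At the standard offset (UTC−03:30), 01:15 UTC − 3h30m = 21:45 Ardor standard time (rolling into the previous day, 14 March 2024).
The standard-time date in Ardor, 14 March 2024, does not fall between 28 April and 13 September, so daylight saving is not in effect and Ardor is at UTC−03:30.
01:15 UTC − 3h30m = 21:45 Ardor (rolling into the previous day, 14 March 2024).

21:45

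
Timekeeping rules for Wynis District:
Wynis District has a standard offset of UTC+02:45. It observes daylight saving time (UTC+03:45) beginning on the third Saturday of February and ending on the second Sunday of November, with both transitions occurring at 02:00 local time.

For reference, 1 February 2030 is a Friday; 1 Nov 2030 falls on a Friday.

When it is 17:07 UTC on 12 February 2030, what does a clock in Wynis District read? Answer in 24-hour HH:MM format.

19:52

1 February 2030 is a Friday, so the first Saturday is February 2 and the third is February 16.
1 November 2030 is a Friday, so the first Sunday is November 3 and the second is November 10.
At the standard offset (UTC+02:45), 17:07 UTC + 2h45m = 19:52 Wynis District standard time.
Daylight saving runs 16 February – 10 November; the standard-time date in Wynis District, 12 February 2030, is outside that window, so Wynis District is on standard time at UTC+02:45.
17:07 UTC + 2h45m = 19:52 local.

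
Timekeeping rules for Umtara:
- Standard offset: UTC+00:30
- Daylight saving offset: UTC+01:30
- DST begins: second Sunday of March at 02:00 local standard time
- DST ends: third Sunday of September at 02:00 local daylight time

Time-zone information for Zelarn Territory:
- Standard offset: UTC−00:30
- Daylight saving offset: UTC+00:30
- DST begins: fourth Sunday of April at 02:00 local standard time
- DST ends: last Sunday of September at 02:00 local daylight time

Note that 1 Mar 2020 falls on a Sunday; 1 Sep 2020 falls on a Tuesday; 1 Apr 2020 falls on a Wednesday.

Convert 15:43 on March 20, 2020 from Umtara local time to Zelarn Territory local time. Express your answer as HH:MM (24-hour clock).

1 March 2020 is a Sunday, so the first Sunday is March 1 and the second is March 8.
1 September 2020 is a Tuesday, so the first Sunday is September 6 and the third is September 20.
March 20, 2020 falls between 8 March and 20 September, so daylight saving is in effect and Umtara is at UTC+01:30.
15:43 Umtara − 1h30m = 14:13 UTC.
1 April 2020 is a Wednesday, so the first Sunday is April 5 and the fourth is April 26.
1 September 2020 is a Tuesday, so Sundays fall on 6, 13, 20, 27; the last is September 27.
At the standard offset (UTC−00:30), 14:13 UTC − 0h30m = 13:43 Zelarn Territory standard time.
The standard-time date in Zelarn Territory, March 20, 2020, is outside the daylight-saving period (26 April – 27 September), so Zelarn Territory is on standard time, UTC−00:30.
14:13 UTC − 0h30m = 13:43 Zelarn Territory.

13:43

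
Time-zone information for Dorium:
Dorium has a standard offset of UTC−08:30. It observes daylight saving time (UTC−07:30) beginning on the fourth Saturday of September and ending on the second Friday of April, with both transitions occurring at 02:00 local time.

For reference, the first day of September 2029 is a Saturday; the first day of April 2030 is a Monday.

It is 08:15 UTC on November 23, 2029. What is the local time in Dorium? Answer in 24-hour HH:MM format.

00:45

1 September 2029 is a Saturday, so the first Saturday is September 1 and the fourth is September 22.
1 April 2030 is a Monday, so the first Friday is April 5 and the second is April 12.
At the standard offset (UTC−08:30), 08:15 UTC − 8h30m = 23:45 Dorium standard time (rolling into the previous day, 22 November 2029).
The standard-time date in Dorium, November 22, 2029, falls between 22 September 2029 and 12 April 2030, so daylight saving is in effect and Dorium is at UTC−07:30.
08:15 UTC − 7h30m = 00:45 local.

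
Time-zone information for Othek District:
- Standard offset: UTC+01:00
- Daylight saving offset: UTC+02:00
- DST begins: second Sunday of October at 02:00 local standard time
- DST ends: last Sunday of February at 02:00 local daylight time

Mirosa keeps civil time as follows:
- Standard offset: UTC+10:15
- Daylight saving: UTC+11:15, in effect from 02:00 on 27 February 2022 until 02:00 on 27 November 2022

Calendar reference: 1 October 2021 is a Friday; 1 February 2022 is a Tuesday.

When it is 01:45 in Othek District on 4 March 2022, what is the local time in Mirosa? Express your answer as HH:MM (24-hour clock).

1 October 2021 is a Friday, so the first Sunday is October 3 and the second is October 10.
1 February 2022 is a Tuesday, so Sundays fall on 6, 13, 20, 27; the last is February 27.
Daylight saving runs 10 October 2021 – 27 February 2022; 4 March 2022 is outside that window, so Othek District is on standard time at UTC+01:00.
01:45 Othek District − 1h = 00:45 UTC.
At the standard offset (UTC+10:15), 00:45 UTC + 10h15m = 11:00 Mirosa standard time.
The standard-time date in Mirosa, 4 March 2022, lies within the daylight-saving period (27 February – 27 November), so Mirosa is on daylight time, UTC+11:15.
00:45 UTC + 11h15m = 12:00 Mirosa.

12:00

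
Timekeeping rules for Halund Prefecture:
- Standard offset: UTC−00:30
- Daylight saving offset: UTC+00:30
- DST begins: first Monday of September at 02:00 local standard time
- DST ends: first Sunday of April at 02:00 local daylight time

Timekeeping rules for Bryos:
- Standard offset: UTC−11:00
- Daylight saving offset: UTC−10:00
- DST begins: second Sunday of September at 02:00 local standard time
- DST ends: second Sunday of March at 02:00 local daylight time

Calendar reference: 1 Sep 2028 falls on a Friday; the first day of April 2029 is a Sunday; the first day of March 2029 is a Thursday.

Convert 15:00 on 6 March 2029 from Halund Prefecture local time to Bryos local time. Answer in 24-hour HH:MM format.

1 September 2028 is a Friday, so the first Monday is September 4.
1 April 2029 is a Sunday, so the first Sunday is April 1.
6 March 2029 lies within the daylight-saving period (4 September 2028 – 1 April 2029), so Halund Prefecture is on daylight time, UTC+00:30.
15:00 Halund Prefecture − 0h30m = 14:30 UTC.
1 September 2028 is a Friday, so the first Sunday is September 3 and the second is September 10.
1 March 2029 is a Thursday, so the first Sunday is March 4 and the second is March 11.
At the standard offset (UTC−11:00), 14:30 UTC − 11h = 03:30 Bryos standard time.
Daylight saving runs 10 September 2028 – 11 March 2029; the standard-time date in Bryos, 6 March 2029, is inside that window, so Bryos is at UTC−10:00.
14:30 UTC − 10h = 04:30 Bryos.

04:30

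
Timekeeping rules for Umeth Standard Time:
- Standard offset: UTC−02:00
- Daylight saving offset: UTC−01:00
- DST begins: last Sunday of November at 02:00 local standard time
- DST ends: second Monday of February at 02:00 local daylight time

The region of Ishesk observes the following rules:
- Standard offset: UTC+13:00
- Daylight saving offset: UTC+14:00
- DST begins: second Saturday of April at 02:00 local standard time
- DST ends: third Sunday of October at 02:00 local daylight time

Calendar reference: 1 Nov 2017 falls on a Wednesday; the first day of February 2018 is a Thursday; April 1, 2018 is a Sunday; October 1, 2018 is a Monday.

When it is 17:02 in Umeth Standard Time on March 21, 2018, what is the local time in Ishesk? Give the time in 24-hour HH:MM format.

1 November 2017 is a Wednesday, so Sundays fall on 5, 12, 19, 26; the last is November 26.
1 February 2018 is a Thursday, so the first Monday is February 5 and the second is February 12.
March 21, 2018 does not fall between 26 November 2017 and 12 February 2018, so daylight saving is not in effect and Umeth Standard Time is at UTC−02:00.
17:02 Umeth Standard Time + 2h = 19:02 UTC.
1 April 2018 is a Sunday, so the first Saturday is April 7 and the second is April 14.
1 October 2018 is a Monday, so the first Sunday is October 7 and the third is October 21.
At the standard offset (UTC+13:00), 19:02 UTC + 13h = 08:02 Ishesk standard time (rolling into the next day, 22 March 2018).
The standard-time date in Ishesk, March 22, 2018, is outside the daylight-saving period (14 April – 21 October), so Ishesk is on standard time, UTC+13:00.
19:02 UTC + 13h = 08:02 Ishesk (rolling into the next day, 22 March 2018).

08:02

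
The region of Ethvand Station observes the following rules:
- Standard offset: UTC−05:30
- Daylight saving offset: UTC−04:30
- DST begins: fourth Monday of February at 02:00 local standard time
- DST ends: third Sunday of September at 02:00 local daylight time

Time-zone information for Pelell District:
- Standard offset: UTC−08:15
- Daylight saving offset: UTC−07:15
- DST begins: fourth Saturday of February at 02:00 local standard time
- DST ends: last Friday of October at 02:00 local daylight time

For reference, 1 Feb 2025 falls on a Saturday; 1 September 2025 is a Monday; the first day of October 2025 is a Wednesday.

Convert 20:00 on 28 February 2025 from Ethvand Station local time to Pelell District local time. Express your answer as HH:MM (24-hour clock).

1 February 2025 is a Saturday, so the first Monday is February 3 and the fourth is February 24.
1 September 2025 is a Monday, so the first Sunday is September 7 and the third is September 21.
28 February 2025 lies within the daylight-saving period (24 February – 21 September), so Ethvand Station is on daylight time, UTC−04:30.
20:00 Ethvand Station + 4h30m = 00:30 UTC (rolling into the next day, 1 March 2025).
1 February 2025 is a Saturday, so the first Saturday is February 1 and the fourth is February 22.
1 October 2025 is a Wednesday, so Fridays fall on 3, 10, 17, 24, 31; the last is October 31.
At the standard offset (UTC−08:15), 00:30 UTC − 8h15m = 16:15 Pelell District standard time (rolling into the previous day, 28 February 2025).
The standard-time date in Pelell District, 28 February 2025, falls between 22 February and 31 October, so daylight saving is in effect and Pelell District is at UTC−07:15.
00:30 UTC − 7h15m = 17:15 Pelell District (rolling into the previous day, 28 February 2025).

17:15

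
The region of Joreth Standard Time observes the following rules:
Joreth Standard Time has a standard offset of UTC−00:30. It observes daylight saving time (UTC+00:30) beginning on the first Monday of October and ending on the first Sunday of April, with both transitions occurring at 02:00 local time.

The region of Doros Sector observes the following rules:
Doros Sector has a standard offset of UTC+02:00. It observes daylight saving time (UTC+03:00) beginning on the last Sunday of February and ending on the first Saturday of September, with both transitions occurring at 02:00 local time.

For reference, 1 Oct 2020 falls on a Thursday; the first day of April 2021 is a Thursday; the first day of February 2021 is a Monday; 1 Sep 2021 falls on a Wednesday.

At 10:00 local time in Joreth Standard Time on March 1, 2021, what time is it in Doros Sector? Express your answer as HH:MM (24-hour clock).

1 October 2020 is a Thursday, so the first Monday is October 5.
1 April 2021 is a Thursday, so the first Sunday is April 4.
March 1, 2021 lies within the daylight-saving period (5 October 2020 – 4 April 2021), so Joreth Standard Time is on daylight time, UTC+00:30.
10:00 Joreth Standard Time − 0h30m = 09:30 UTC.
1 February 2021 is a Monday, so Sundays fall on 7, 14, 21, 28; the last is February 28.
1 September 2021 is a Wednesday, so the first Saturday is September 4.
At the standard offset (UTC+02:00), 09:30 UTC + 2h = 11:30 Doros Sector standard time.
The standard-time date in Doros Sector, March 1, 2021, falls between 28 February and 4 September, so daylight saving is in effect and Doros Sector is at UTC+03:00.
09:30 UTC + 3h = 12:30 Doros Sector.

12:30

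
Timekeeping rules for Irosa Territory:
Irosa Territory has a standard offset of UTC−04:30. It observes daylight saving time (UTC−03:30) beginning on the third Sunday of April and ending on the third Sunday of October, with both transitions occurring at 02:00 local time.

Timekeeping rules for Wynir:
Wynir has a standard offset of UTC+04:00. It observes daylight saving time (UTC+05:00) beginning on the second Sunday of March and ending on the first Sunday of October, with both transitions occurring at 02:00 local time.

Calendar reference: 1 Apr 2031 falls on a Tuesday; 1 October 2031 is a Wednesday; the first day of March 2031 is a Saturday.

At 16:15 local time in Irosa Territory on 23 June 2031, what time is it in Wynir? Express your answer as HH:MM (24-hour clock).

1 April 2031 is a Tuesday, so the first Sunday is April 6 and the third is April 20.
1 October 2031 is a Wednesday, so the first Sunday is October 5 and the third is October 19.
Daylight saving runs 20 April – 19 October; 23 June 2031 is inside that window, so Irosa Territory is at UTC−03:30.
16:15 Irosa Territory + 3h30m = 19:45 UTC.
1 March 2031 is a Saturday, so the first Sunday is March 2 and the second is March 9.
1 October 2031 is a Wednesday, so the first Sunday is October 5.
At the standard offset (UTC+04:00), 19:45 UTC + 4h = 23:45 Wynir standard time.
The standard-time date in Wynir, 23 June 2031, falls between 9 March and 5 October, so daylight saving is in effect and Wynir is at UTC+05:00.
19:45 UTC + 5h = 00:45 Wynir (rolling into the next day, 24 June 2031).

00:45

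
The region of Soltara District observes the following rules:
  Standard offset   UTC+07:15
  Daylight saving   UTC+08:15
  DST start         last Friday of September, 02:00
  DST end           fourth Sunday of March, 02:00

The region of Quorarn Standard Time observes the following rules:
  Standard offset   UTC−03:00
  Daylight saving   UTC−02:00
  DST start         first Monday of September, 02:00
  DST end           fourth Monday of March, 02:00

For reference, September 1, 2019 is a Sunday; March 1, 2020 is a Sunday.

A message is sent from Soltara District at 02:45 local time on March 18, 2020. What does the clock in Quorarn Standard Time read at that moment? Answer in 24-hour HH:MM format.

16:30

1 September 2019 is a Sunday, so Fridays fall on 6, 13, 20, 27; the last is September 27.
1 March 2020 is a Sunday, so the first Sunday is March 1 and the fourth is March 22.
Daylight saving runs 27 September 2019 – 22 March 2020; March 18, 2020 is inside that window, so Soltara District is at UTC+08:15.
02:45 Soltara District − 8h15m = 18:30 UTC (rolling into the previous day, 17 March 2020).
1 September 2019 is a Sunday, so the first Monday is September 2.
1 March 2020 is a Sunday, so the first Monday is March 2 and the fourth is March 23.
At the standard offset (UTC−03:00), 18:30 UTC − 3h = 15:30 Quorarn Standard Time standard time.
The standard-time date in Quorarn Standard Time, March 17, 2020, lies within the daylight-saving period (2 September 2019 – 23 March 2020), so Quorarn Standard Time is on daylight time, UTC−02:00.
18:30 UTC − 2h = 16:30 Quorarn Standard Time.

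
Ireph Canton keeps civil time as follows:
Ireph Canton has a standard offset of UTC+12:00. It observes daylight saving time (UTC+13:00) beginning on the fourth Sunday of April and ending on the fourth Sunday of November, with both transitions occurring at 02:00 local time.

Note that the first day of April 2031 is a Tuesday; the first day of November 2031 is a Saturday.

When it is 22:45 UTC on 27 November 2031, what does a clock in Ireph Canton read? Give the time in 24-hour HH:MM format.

10:45

1 April 2031 is a Tuesday, so the first Sunday is April 6 and the fourth is April 27.
1 November 2031 is a Saturday, so the first Sunday is November 2 and the fourth is November 23.
At the standard offset (UTC+12:00), 22:45 UTC + 12h = 10:45 Ireph Canton standard time (rolling into the next day, 28 November 2031).
The standard-time date in Ireph Canton, 28 November 2031, is outside the daylight-saving period (27 April – 23 November), so Ireph Canton is on standard time, UTC+12:00.
22:45 UTC + 12h = 10:45 local (rolling into the next day, 28 November 2031).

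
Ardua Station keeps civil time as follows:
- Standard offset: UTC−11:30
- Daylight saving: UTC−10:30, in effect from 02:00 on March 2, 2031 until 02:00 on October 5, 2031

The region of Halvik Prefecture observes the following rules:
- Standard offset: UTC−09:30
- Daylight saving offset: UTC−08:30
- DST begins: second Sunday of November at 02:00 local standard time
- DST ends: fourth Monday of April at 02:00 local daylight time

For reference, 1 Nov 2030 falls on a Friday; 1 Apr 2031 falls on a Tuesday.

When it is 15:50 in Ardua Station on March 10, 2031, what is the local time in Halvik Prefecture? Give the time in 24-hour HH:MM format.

Daylight saving runs 2 March – 5 October; March 10, 2031 is inside that window, so Ardua Station is at UTC−10:30.
15:50 Ardua Station + 10h30m = 02:20 UTC (rolling into the next day, 11 March 2031).
1 November 2030 is a Friday, so the first Sunday is November 3 and the second is November 10.
1 April 2031 is a Tuesday, so the first Monday is April 7 and the fourth is April 28.
At the standard offset (UTC−09:30), 02:20 UTC − 9h30m = 16:50 Halvik Prefecture standard time (rolling into the previous day, 10 March 2031).
The standard-time date in Halvik Prefecture, March 10, 2031, falls between 10 November 2030 and 28 April 2031, so daylight saving is in effect and Halvik Prefecture is at UTC−08:30.
02:20 UTC − 8h30m = 17:50 Halvik Prefecture (rolling into the previous day, 10 March 2031).

17:50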